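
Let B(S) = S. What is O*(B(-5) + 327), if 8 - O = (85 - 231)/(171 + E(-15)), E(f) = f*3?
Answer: 26542/9 ≈ 2949.1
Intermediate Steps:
E(f) = 3*f
O = 577/63 (O = 8 - (85 - 231)/(171 + 3*(-15)) = 8 - (-146)/(171 - 45) = 8 - (-146)/126 = 8 - 1*(-73/63) = 8 + 73/63 = 577/63 ≈ 9.1587)
O*(B(-5) + 327) = 577*(-5 + 327)/63 = (577/63)*322 = 26542/9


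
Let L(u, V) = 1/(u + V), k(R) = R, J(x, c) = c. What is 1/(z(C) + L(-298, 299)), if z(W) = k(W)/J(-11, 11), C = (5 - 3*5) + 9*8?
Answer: 11/73 ≈ 0.15068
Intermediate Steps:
L(u, V) = 1/(V + u)
C = 62 (C = (5 - 15) + 72 = -10 + 72 = 62)
z(W) = W/11
1/(z(C) + L(-298, 299)) = 1/((1/11)*62 + 1/(299 - 298)) = 1/(62/11 + 1/1) = 1/(62/11 + 1) = 1/(73/11) = 11/73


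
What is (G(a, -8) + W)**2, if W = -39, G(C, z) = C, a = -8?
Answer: 2209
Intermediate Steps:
(G(a, -8) + W)**2 = (-8 - 39)**2 = (-47)**2 = 2209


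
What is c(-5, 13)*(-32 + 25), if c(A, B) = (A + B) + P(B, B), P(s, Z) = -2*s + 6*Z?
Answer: -420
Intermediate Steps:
c(A, B) = A + 5*B (c(A, B) = (A + B) + (-2*B + 6*B) = (A + B) + 4*B = A + 5*B)
c(-5, 13)*(-32 + 25) = (-5 + 5*13)*(-32 + 25) = (-5 + 65)*(-7) = 60*(-7) = -420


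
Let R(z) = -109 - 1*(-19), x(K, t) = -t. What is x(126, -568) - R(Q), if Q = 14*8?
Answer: 658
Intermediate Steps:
Q = 112
R(z) = -90 (R(z) = -109 + 19 = -90)
x(126, -568) - R(Q) = -1*(-568) - 1*(-90) = 568 + 90 = 658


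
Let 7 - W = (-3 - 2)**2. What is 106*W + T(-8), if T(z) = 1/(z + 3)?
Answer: -9541/5 ≈ -1908.2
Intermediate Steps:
W = -18 (W = 7 - (-3 - 2)**2 = 7 - 1*(-5)**2 = 7 - 1*25 = 7 - 25 = -18)
T(z) = 1/(3 + z)
106*W + T(-8) = 106*(-18) + 1/(3 - 8) = -1908 + 1/(-5) = -1908 - 1/5 = -9541/5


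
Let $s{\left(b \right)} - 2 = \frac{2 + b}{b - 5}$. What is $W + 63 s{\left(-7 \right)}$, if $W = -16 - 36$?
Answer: $\frac{401}{4} \approx 100.25$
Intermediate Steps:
$s{\left(b \right)} = 2 + \frac{2 + b}{-5 + b}$ ($s{\left(b \right)} = 2 + \frac{2 + b}{b - 5} = 2 + \frac{2 + b}{-5 + b}$)
$W = -52$ ($W = -16 - 36 = -52$)
$W + 63 s{\left(-7 \right)} = -52 + 63 \frac{-8 + 3 \left(-7\right)}{-5 - 7} = -52 + 63 \frac{-8 - 21}{-12} = -52 + 63 \left(\left(- \frac{1}{12}\right) \left(-29\right)\right) = -52 + 63 \cdot \frac{29}{12} = -52 + \frac{609}{4} = \frac{401}{4}$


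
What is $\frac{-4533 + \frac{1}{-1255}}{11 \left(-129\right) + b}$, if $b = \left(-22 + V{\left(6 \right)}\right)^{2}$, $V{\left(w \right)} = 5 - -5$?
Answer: $\frac{5688916}{1600125} \approx 3.5553$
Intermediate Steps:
$V{\left(w \right)} = 10$ ($V{\left(w \right)} = 5 + 5 = 10$)
$b = 144$ ($b = \left(-22 + 10\right)^{2} = \left(-12\right)^{2} = 144$)
$\frac{-4533 + \frac{1}{-1255}}{11 \left(-129\right) + b} = \frac{-4533 + \frac{1}{-1255}}{11 \left(-129\right) + 144} = \frac{-4533 - \frac{1}{1255}}{-1419 + 144} = - \frac{5688916}{1255 \left(-1275\right)} = \left(- \frac{5688916}{1255}\right) \left(- \frac{1}{1275}\right) = \frac{5688916}{1600125}$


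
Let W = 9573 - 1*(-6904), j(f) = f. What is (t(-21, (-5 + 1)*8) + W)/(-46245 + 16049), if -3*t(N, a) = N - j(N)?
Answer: -16477/30196 ≈ -0.54567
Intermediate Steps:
W = 16477 (W = 9573 + 6904 = 16477)
t(N, a) = 0 (t(N, a) = -(N - N)/3 = -⅓*0 = 0)
(t(-21, (-5 + 1)*8) + W)/(-46245 + 16049) = (0 + 16477)/(-46245 + 16049) = 16477/(-30196) = 16477*(-1/30196) = -16477/30196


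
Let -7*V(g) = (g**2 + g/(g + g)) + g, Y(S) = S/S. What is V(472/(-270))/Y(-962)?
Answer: -65897/255150 ≈ -0.25827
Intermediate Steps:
Y(S) = 1
V(g) = -1/14 - g/7 - g**2/7 (V(g) = -((g**2 + g/(g + g)) + g)/7 = -((g**2 + g/((2*g))) + g)/7 = -((g**2 + (1/(2*g))*g) + g)/7 = -((g**2 + 1/2) + g)/7 = -((1/2 + g**2) + g)/7 = -(1/2 + g + g**2)/7 = -1/14 - g/7 - g**2/7)
V(472/(-270))/Y(-962) = (-1/14 - 472/(7*(-270)) - (472/(-270))**2/7)/1 = (-1/14 - 472*(-1)/(7*270) - (472*(-1/270))**2/7)*1 = (-1/14 - 1/7*(-236/135) - (-236/135)**2/7)*1 = (-1/14 + 236/945 - 1/7*55696/18225)*1 = (-1/14 + 236/945 - 55696/127575)*1 = -65897/255150*1 = -65897/255150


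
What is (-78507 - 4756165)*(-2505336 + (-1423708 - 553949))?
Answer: 21673800733296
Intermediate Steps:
(-78507 - 4756165)*(-2505336 + (-1423708 - 553949)) = -4834672*(-2505336 - 1977657) = -4834672*(-4482993) = 21673800733296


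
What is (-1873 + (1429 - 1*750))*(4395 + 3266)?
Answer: -9147234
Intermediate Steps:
(-1873 + (1429 - 1*750))*(4395 + 3266) = (-1873 + (1429 - 750))*7661 = (-1873 + 679)*7661 = -1194*7661 = -9147234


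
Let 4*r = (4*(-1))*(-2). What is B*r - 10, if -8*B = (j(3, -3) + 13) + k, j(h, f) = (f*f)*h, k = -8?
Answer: -18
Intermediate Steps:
j(h, f) = h*f**2 (j(h, f) = f**2*h = h*f**2)
B = -4 (B = -((3*(-3)**2 + 13) - 8)/8 = -((3*9 + 13) - 8)/8 = -((27 + 13) - 8)/8 = -(40 - 8)/8 = -1/8*32 = -4)
r = 2 (r = ((4*(-1))*(-2))/4 = (-4*(-2))/4 = (1/4)*8 = 2)
B*r - 10 = -4*2 - 10 = -8 - 10 = -18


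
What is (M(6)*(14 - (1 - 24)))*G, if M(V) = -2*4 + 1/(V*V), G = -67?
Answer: 711473/36 ≈ 19763.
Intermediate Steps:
M(V) = -8 + V⁻² (M(V) = -8 + 1/(V²) = -8 + V⁻²)
(M(6)*(14 - (1 - 24)))*G = ((-8 + 6⁻²)*(14 - (1 - 24)))*(-67) = ((-8 + 1/36)*(14 - 1*(-23)))*(-67) = -287*(14 + 23)/36*(-67) = -287/36*37*(-67) = -10619/36*(-67) = 711473/36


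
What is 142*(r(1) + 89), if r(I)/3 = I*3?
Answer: 13916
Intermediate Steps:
r(I) = 9*I (r(I) = 3*(I*3) = 3*(3*I) = 9*I)
142*(r(1) + 89) = 142*(9*1 + 89) = 142*(9 + 89) = 142*98 = 13916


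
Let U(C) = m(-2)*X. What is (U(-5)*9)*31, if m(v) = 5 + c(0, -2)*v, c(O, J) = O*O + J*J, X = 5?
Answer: -4185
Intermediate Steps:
c(O, J) = J² + O² (c(O, J) = O² + J² = J² + O²)
m(v) = 5 + 4*v (m(v) = 5 + ((-2)² + 0²)*v = 5 + (4 + 0)*v = 5 + 4*v)
U(C) = -15 (U(C) = (5 + 4*(-2))*5 = (5 - 8)*5 = -3*5 = -15)
(U(-5)*9)*31 = -15*9*31 = -135*31 = -4185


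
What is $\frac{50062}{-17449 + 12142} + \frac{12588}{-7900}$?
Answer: $- \frac{115573579}{10481325} \approx -11.027$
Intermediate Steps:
$\frac{50062}{-17449 + 12142} + \frac{12588}{-7900} = \frac{50062}{-5307} + 12588 \left(- \frac{1}{7900}\right) = 50062 \left(- \frac{1}{5307}\right) - \frac{3147}{1975} = - \frac{50062}{5307} - \frac{3147}{1975} = - \frac{115573579}{10481325}$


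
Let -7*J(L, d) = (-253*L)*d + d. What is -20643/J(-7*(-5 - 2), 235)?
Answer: -48167/971020 ≈ -0.049605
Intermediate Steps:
J(L, d) = -d/7 + 253*L*d/7 (J(L, d) = -((-253*L)*d + d)/7 = -(-253*L*d + d)/7 = -(d - 253*L*d)/7 = -d/7 + 253*L*d/7)
-20643/J(-7*(-5 - 2), 235) = -20643*7/(235*(-1 + 253*(-7*(-5 - 2)))) = -20643*7/(235*(-1 + 253*(-7*(-7)))) = -20643*7/(235*(-1 + 253*49)) = -20643*7/(235*(-1 + 12397)) = -20643/((1/7)*235*12396) = -20643/2913060/7 = -20643*7/2913060 = -48167/971020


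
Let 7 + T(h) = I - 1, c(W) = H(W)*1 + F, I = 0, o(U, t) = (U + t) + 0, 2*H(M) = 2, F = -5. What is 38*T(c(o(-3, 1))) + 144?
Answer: -160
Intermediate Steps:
H(M) = 1 (H(M) = (½)*2 = 1)
o(U, t) = U + t
c(W) = -4 (c(W) = 1*1 - 5 = 1 - 5 = -4)
T(h) = -8 (T(h) = -7 + (0 - 1) = -7 - 1 = -8)
38*T(c(o(-3, 1))) + 144 = 38*(-8) + 144 = -304 + 144 = -160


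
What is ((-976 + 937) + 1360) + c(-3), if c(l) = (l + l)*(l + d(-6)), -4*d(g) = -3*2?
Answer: 1330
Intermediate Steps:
d(g) = 3/2 (d(g) = -(-3)*2/4 = -1/4*(-6) = 3/2)
c(l) = 2*l*(3/2 + l) (c(l) = (l + l)*(l + 3/2) = (2*l)*(3/2 + l) = 2*l*(3/2 + l))
((-976 + 937) + 1360) + c(-3) = ((-976 + 937) + 1360) - 3*(3 + 2*(-3)) = (-39 + 1360) - 3*(3 - 6) = 1321 - 3*(-3) = 1321 + 9 = 1330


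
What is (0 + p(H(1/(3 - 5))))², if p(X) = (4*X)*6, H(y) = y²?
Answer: 36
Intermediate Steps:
p(X) = 24*X
(0 + p(H(1/(3 - 5))))² = (0 + 24*(1/(3 - 5))²)² = (0 + 24*(1/(-2))²)² = (0 + 24*(-½)²)² = (0 + 24*(¼))² = (0 + 6)² = 6² = 36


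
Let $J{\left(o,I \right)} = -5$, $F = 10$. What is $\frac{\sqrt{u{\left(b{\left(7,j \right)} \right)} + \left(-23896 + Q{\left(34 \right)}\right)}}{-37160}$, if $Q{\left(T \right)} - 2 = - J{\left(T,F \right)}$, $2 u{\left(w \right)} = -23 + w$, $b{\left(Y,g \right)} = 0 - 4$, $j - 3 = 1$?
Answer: $- \frac{i \sqrt{95610}}{74320} \approx - 0.0041605 i$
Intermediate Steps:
$j = 4$ ($j = 3 + 1 = 4$)
$b{\left(Y,g \right)} = -4$ ($b{\left(Y,g \right)} = 0 - 4 = -4$)
$u{\left(w \right)} = - \frac{23}{2} + \frac{w}{2}$ ($u{\left(w \right)} = \frac{-23 + w}{2} = - \frac{23}{2} + \frac{w}{2}$)
$Q{\left(T \right)} = 7$ ($Q{\left(T \right)} = 2 - -5 = 2 + 5 = 7$)
$\frac{\sqrt{u{\left(b{\left(7,j \right)} \right)} + \left(-23896 + Q{\left(34 \right)}\right)}}{-37160} = \frac{\sqrt{\left(- \frac{23}{2} + \frac{1}{2} \left(-4\right)\right) + \left(-23896 + 7\right)}}{-37160} = \sqrt{\left(- \frac{23}{2} - 2\right) - 23889} \left(- \frac{1}{37160}\right) = \sqrt{- \frac{27}{2} - 23889} \left(- \frac{1}{37160}\right) = \sqrt{- \frac{47805}{2}} \left(- \frac{1}{37160}\right) = \frac{i \sqrt{95610}}{2} \left(- \frac{1}{37160}\right) = - \frac{i \sqrt{95610}}{74320}$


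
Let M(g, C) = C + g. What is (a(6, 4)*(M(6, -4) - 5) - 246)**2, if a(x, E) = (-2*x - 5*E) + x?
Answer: 28224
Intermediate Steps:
a(x, E) = -x - 5*E (a(x, E) = (-5*E - 2*x) + x = -x - 5*E)
(a(6, 4)*(M(6, -4) - 5) - 246)**2 = ((-1*6 - 5*4)*((-4 + 6) - 5) - 246)**2 = ((-6 - 20)*(2 - 5) - 246)**2 = (-26*(-3) - 246)**2 = (78 - 246)**2 = (-168)**2 = 28224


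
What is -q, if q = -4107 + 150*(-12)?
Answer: 5907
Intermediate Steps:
q = -5907 (q = -4107 - 1800 = -5907)
-q = -1*(-5907) = 5907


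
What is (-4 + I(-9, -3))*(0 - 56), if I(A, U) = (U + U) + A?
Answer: 1064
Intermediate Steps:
I(A, U) = A + 2*U (I(A, U) = 2*U + A = A + 2*U)
(-4 + I(-9, -3))*(0 - 56) = (-4 + (-9 + 2*(-3)))*(0 - 56) = (-4 + (-9 - 6))*(-56) = (-4 - 15)*(-56) = -19*(-56) = 1064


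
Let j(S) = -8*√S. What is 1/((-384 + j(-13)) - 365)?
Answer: I/(-749*I + 8*√13) ≈ -0.0013331 + 5.134e-5*I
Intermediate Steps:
1/((-384 + j(-13)) - 365) = 1/((-384 - 8*I*√13) - 365) = 1/(-749 - 8*I*√13)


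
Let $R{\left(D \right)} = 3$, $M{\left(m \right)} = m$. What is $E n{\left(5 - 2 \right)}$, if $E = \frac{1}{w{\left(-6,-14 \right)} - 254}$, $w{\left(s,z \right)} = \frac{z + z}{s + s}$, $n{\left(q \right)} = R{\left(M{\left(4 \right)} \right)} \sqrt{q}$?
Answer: $- \frac{9 \sqrt{3}}{755} \approx -0.020647$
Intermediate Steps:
$n{\left(q \right)} = 3 \sqrt{q}$
$w{\left(s,z \right)} = \frac{z}{s}$ ($w{\left(s,z \right)} = \frac{2 z}{2 s} = 2 z \frac{1}{2 s} = \frac{z}{s}$)
$E = - \frac{3}{755}$ ($E = \frac{1}{- \frac{14}{-6} - 254} = \frac{1}{\left(-14\right) \left(- \frac{1}{6}\right) - 254} = \frac{1}{\frac{7}{3} - 254} = \frac{1}{- \frac{755}{3}} = - \frac{3}{755} \approx -0.0039735$)
$E n{\left(5 - 2 \right)} = - \frac{3 \cdot 3 \sqrt{5 - 2}}{755} = - \frac{3 \cdot 3 \sqrt{3}}{755} = - \frac{9 \sqrt{3}}{755}$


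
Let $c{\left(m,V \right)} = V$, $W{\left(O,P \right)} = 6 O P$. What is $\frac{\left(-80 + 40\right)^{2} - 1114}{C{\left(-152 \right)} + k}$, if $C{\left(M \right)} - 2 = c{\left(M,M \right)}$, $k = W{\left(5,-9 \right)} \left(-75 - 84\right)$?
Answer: $\frac{81}{7130} \approx 0.01136$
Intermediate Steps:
$W{\left(O,P \right)} = 6 O P$
$k = 42930$ ($k = 6 \cdot 5 \left(-9\right) \left(-75 - 84\right) = \left(-270\right) \left(-159\right) = 42930$)
$C{\left(M \right)} = 2 + M$
$\frac{\left(-80 + 40\right)^{2} - 1114}{C{\left(-152 \right)} + k} = \frac{\left(-80 + 40\right)^{2} - 1114}{\left(2 - 152\right) + 42930} = \frac{\left(-40\right)^{2} - 1114}{-150 + 42930} = \frac{1600 - 1114}{42780} = 486 \cdot \frac{1}{42780} = \frac{81}{7130}$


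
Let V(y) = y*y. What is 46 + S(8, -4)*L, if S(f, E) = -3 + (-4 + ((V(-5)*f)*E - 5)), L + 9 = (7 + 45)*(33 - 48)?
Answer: 640714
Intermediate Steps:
V(y) = y**2
L = -789 (L = -9 + (7 + 45)*(33 - 48) = -9 + 52*(-15) = -9 - 780 = -789)
S(f, E) = -12 + 25*E*f (S(f, E) = -3 + (-4 + (((-5)**2*f)*E - 5)) = -3 + (-4 + ((25*f)*E - 5)) = -3 + (-4 + (25*E*f - 5)) = -3 + (-4 + (-5 + 25*E*f)) = -3 + (-9 + 25*E*f) = -12 + 25*E*f)
46 + S(8, -4)*L = 46 + (-12 + 25*(-4)*8)*(-789) = 46 + (-12 - 800)*(-789) = 46 - 812*(-789) = 46 + 640668 = 640714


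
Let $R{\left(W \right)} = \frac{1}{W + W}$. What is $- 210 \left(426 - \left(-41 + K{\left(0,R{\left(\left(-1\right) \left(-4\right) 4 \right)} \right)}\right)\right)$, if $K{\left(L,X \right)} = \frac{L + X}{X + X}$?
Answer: $-97965$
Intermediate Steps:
$R{\left(W \right)} = \frac{1}{2 W}$
$K{\left(L,X \right)} = \frac{L + X}{2 X}$
$- 210 \left(426 - \left(-41 + K{\left(0,R{\left(\left(-1\right) \left(-4\right) 4 \right)} \right)}\right)\right) = - 210 \left(426 + \left(41 - \frac{0 + \frac{1}{2 \left(-1\right) \left(-4\right) 4}}{2 \frac{1}{2 \left(-1\right) \left(-4\right) 4}}\right)\right) = - 210 \left(426 + \left(41 - \frac{0 + \frac{1}{2 \cdot 4 \cdot 4}}{2 \frac{1}{2 \cdot 4 \cdot 4}}\right)\right) = - 210 \left(426 + \left(41 - \frac{0 + \frac{1}{2 \cdot 16}}{2 \frac{1}{2 \cdot 16}}\right)\right) = - 210 \left(426 + \left(41 - \frac{0 + \frac{1}{2} \cdot \frac{1}{16}}{2 \cdot \frac{1}{2} \cdot \frac{1}{16}}\right)\right) = - 210 \left(426 + \left(41 - \frac{\frac{1}{\frac{1}{32}} \left(0 + \frac{1}{32}\right)}{2}\right)\right) = - 210 \left(426 + \left(41 - \frac{1}{2} \cdot 32 \cdot \frac{1}{32}\right)\right) = - 210 \left(426 + \left(41 - \frac{1}{2}\right)\right) = - 210 \left(426 + \frac{81}{2}\right) = \left(-210\right) \frac{933}{2} = -97965$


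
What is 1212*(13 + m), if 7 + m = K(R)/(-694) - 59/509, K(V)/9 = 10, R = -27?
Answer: 1231828320/176623 ≈ 6974.3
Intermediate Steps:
K(V) = 90 (K(V) = 9*10 = 90)
m = -1279739/176623 (m = -7 + (90/(-694) - 59/509) = -7 + (90*(-1/694) - 59*1/509) = -7 + (-45/347 - 59/509) = -7 - 43378/176623 = -1279739/176623 ≈ -7.2456)
1212*(13 + m) = 1212*(13 - 1279739/176623) = 1212*(1016360/176623) = 1231828320/176623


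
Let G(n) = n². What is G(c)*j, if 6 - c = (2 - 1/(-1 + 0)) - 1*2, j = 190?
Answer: 4750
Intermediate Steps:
c = 5 (c = 6 - ((2 - 1/(-1 + 0)) - 1*2) = 6 - ((2 - 1/(-1)) - 2) = 6 - ((2 - 1*(-1)) - 2) = 6 - ((2 + 1) - 2) = 6 - (3 - 2) = 6 - 1*1 = 6 - 1 = 5)
G(c)*j = 5²*190 = 25*190 = 4750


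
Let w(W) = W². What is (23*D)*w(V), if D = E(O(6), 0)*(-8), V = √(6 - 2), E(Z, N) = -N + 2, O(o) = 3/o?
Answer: -1472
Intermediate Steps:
E(Z, N) = 2 - N
V = 2 (V = √4 = 2)
D = -16 (D = (2 - 1*0)*(-8) = (2 + 0)*(-8) = 2*(-8) = -16)
(23*D)*w(V) = (23*(-16))*2² = -368*4 = -1472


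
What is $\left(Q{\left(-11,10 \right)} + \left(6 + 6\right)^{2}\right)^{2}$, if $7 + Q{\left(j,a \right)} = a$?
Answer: $21609$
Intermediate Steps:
$Q{\left(j,a \right)} = -7 + a$
$\left(Q{\left(-11,10 \right)} + \left(6 + 6\right)^{2}\right)^{2} = \left(\left(-7 + 10\right) + \left(6 + 6\right)^{2}\right)^{2} = \left(3 + 12^{2}\right)^{2} = \left(3 + 144\right)^{2} = 147^{2} = 21609$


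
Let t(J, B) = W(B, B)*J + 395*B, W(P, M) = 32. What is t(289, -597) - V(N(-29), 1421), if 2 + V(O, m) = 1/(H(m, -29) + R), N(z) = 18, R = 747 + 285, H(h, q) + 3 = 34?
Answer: -240838596/1063 ≈ -2.2657e+5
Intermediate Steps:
H(h, q) = 31 (H(h, q) = -3 + 34 = 31)
R = 1032
V(O, m) = -2125/1063 (V(O, m) = -2 + 1/(31 + 1032) = -2 + 1/1063 = -2125/1063)
t(J, B) = 32*J + 395*B
t(289, -597) - V(N(-29), 1421) = (32*289 + 395*(-597)) - 1*(-2125/1063) = (9248 - 235815) + 2125/1063 = -226567 + 2125/1063 = -240838596/1063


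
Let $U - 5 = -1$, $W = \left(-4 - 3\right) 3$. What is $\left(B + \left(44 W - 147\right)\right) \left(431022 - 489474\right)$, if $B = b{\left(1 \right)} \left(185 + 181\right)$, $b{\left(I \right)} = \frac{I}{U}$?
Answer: $57253734$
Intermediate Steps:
$W = -21$ ($W = \left(-7\right) 3 = -21$)
$U = 4$ ($U = 5 - 1 = 4$)
$b{\left(I \right)} = \frac{I}{4}$
$B = \frac{183}{2}$ ($B = \frac{1}{4} \cdot 1 \left(185 + 181\right) = \frac{1}{4} \cdot 366 = \frac{183}{2} \approx 91.5$)
$\left(B + \left(44 W - 147\right)\right) \left(431022 - 489474\right) = \left(\frac{183}{2} + \left(44 \left(-21\right) - 147\right)\right) \left(431022 - 489474\right) = \left(\frac{183}{2} - 1071\right) \left(-58452\right) = \left(- \frac{1959}{2}\right) \left(-58452\right) = 57253734$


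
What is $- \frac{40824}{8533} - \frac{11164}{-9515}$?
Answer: $- \frac{41882564}{11598785} \approx -3.6109$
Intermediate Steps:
$- \frac{40824}{8533} - \frac{11164}{-9515} = \left(-40824\right) \frac{1}{8533} - - \frac{11164}{9515} = - \frac{5832}{1219} + \frac{11164}{9515} = - \frac{41882564}{11598785}$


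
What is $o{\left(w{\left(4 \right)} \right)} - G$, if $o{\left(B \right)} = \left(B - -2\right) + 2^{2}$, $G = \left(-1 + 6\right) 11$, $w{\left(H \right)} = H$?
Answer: $-45$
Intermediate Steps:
$G = 55$ ($G = 5 \cdot 11 = 55$)
$o{\left(B \right)} = 6 + B$ ($o{\left(B \right)} = \left(B + 2\right) + 4 = \left(2 + B\right) + 4 = 6 + B$)
$o{\left(w{\left(4 \right)} \right)} - G = \left(6 + 4\right) - 55 = 10 - 55 = -45$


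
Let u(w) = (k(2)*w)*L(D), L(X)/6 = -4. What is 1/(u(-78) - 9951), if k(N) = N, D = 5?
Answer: -1/6207 ≈ -0.00016111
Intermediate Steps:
L(X) = -24 (L(X) = 6*(-4) = -24)
u(w) = -48*w (u(w) = (2*w)*(-24) = -48*w)
1/(u(-78) - 9951) = 1/(-48*(-78) - 9951) = 1/(3744 - 9951) = 1/(-6207) = -1/6207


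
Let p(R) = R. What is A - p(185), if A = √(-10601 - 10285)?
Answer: -185 + 59*I*√6 ≈ -185.0 + 144.52*I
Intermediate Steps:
A = 59*I*√6 (A = √(-20886) = 59*I*√6 ≈ 144.52*I)
A - p(185) = 59*I*√6 - 1*185 = 59*I*√6 - 185 = -185 + 59*I*√6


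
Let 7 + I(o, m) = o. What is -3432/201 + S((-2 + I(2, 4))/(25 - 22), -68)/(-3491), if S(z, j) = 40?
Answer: -3996384/233897 ≈ -17.086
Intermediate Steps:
I(o, m) = -7 + o
-3432/201 + S((-2 + I(2, 4))/(25 - 22), -68)/(-3491) = -3432/201 + 40/(-3491) = -3432*1/201 + 40*(-1/3491) = -1144/67 - 40/3491 = -3996384/233897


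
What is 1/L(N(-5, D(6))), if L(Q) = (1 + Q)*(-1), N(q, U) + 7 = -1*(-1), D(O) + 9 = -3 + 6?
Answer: 1/5 ≈ 0.20000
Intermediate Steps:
D(O) = -6 (D(O) = -9 + (-3 + 6) = -9 + 3 = -6)
N(q, U) = -6 (N(q, U) = -7 - 1*(-1) = -7 + 1 = -6)
L(Q) = -1 - Q
1/L(N(-5, D(6))) = 1/(-1 - 1*(-6)) = 1/(-1 + 6) = 1/5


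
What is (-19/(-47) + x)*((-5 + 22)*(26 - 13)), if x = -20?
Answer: -203541/47 ≈ -4330.7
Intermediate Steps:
(-19/(-47) + x)*((-5 + 22)*(26 - 13)) = (-19/(-47) - 20)*((-5 + 22)*(26 - 13)) = (-19*(-1/47) - 20)*(17*13) = (19/47 - 20)*221 = -921/47*221 = -203541/47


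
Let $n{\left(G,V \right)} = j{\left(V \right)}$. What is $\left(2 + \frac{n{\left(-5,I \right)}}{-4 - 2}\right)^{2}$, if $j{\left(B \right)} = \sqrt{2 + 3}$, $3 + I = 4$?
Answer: $\frac{\left(12 - \sqrt{5}\right)^{2}}{36} \approx 2.6482$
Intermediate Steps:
$I = 1$ ($I = -3 + 4 = 1$)
$j{\left(B \right)} = \sqrt{5}$
$n{\left(G,V \right)} = \sqrt{5}$
$\left(2 + \frac{n{\left(-5,I \right)}}{-4 - 2}\right)^{2} = \left(2 + \frac{\sqrt{5}}{-4 - 2}\right)^{2} = \left(2 + \frac{\sqrt{5}}{-6}\right)^{2} = \left(2 - \frac{\sqrt{5}}{6}\right)^{2}$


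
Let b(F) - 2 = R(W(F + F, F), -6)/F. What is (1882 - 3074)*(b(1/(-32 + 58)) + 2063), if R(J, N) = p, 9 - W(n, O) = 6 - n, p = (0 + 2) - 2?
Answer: -2461480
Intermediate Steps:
p = 0 (p = 2 - 2 = 0)
W(n, O) = 3 + n (W(n, O) = 9 - (6 - n) = 9 + (-6 + n) = 3 + n)
R(J, N) = 0
b(F) = 2 (b(F) = 2 + 0/F = 2 + 0 = 2)
(1882 - 3074)*(b(1/(-32 + 58)) + 2063) = (1882 - 3074)*(2 + 2063) = -1192*2065 = -2461480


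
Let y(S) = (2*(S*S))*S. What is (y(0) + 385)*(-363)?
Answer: -139755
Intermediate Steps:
y(S) = 2*S³ (y(S) = (2*S²)*S = 2*S³)
(y(0) + 385)*(-363) = (2*0³ + 385)*(-363) = (2*0 + 385)*(-363) = (0 + 385)*(-363) = 385*(-363) = -139755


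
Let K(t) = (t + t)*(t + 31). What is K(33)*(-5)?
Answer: -21120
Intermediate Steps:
K(t) = 2*t*(31 + t) (K(t) = (2*t)*(31 + t) = 2*t*(31 + t))
K(33)*(-5) = (2*33*(31 + 33))*(-5) = (2*33*64)*(-5) = 4224*(-5) = -21120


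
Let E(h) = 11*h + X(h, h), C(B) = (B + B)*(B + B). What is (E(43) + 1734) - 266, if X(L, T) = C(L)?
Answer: 9337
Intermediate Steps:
C(B) = 4*B**2 (C(B) = (2*B)*(2*B) = 4*B**2)
X(L, T) = 4*L**2
E(h) = 4*h**2 + 11*h (E(h) = 11*h + 4*h**2 = 4*h**2 + 11*h)
(E(43) + 1734) - 266 = (43*(11 + 4*43) + 1734) - 266 = (43*(11 + 172) + 1734) - 266 = (43*183 + 1734) - 266 = (7869 + 1734) - 266 = 9603 - 266 = 9337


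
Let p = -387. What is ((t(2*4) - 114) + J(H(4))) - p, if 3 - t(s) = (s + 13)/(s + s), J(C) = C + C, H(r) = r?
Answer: 4523/16 ≈ 282.69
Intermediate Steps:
J(C) = 2*C
t(s) = 3 - (13 + s)/(2*s) (t(s) = 3 - (s + 13)/(s + s) = 3 - (13 + s)/(2*s))
((t(2*4) - 114) + J(H(4))) - p = (((-13 + 5*(2*4))/(2*((2*4))) - 114) + 2*4) - 1*(-387) = (((1/2)*(-13 + 5*8)/8 - 114) + 8) + 387 = (((1/2)*(1/8)*(-13 + 40) - 114) + 8) + 387 = (((1/2)*(1/8)*27 - 114) + 8) + 387 = ((27/16 - 114) + 8) + 387 = (-1797/16 + 8) + 387 = -1669/16 + 387 = 4523/16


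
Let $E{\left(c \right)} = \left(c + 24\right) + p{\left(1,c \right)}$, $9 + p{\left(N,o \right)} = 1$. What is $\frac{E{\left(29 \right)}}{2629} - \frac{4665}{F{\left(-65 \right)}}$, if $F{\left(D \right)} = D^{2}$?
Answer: $- \frac{2414832}{2221505} \approx -1.087$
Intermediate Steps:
$p{\left(N,o \right)} = -8$ ($p{\left(N,o \right)} = -9 + 1 = -8$)
$E{\left(c \right)} = 16 + c$ ($E{\left(c \right)} = \left(c + 24\right) - 8 = \left(24 + c\right) - 8 = 16 + c$)
$\frac{E{\left(29 \right)}}{2629} - \frac{4665}{F{\left(-65 \right)}} = \frac{16 + 29}{2629} - \frac{4665}{\left(-65\right)^{2}} = 45 \cdot \frac{1}{2629} - \frac{4665}{4225} = \frac{45}{2629} - \frac{933}{845} = - \frac{2414832}{2221505}$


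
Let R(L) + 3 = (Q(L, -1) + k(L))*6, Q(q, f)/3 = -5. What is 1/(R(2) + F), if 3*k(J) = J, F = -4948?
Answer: -1/5037 ≈ -0.00019853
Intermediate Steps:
Q(q, f) = -15 (Q(q, f) = 3*(-5) = -15)
k(J) = J/3
R(L) = -93 + 2*L (R(L) = -3 + (-15 + L/3)*6 = -3 + (-90 + 2*L) = -93 + 2*L)
1/(R(2) + F) = 1/((-93 + 2*2) - 4948) = 1/((-93 + 4) - 4948) = 1/(-89 - 4948) = 1/(-5037) = -1/5037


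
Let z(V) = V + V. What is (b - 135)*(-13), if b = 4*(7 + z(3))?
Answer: 1079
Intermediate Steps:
z(V) = 2*V
b = 52 (b = 4*(7 + 2*3) = 4*(7 + 6) = 4*13 = 52)
(b - 135)*(-13) = (52 - 135)*(-13) = -83*(-13) = 1079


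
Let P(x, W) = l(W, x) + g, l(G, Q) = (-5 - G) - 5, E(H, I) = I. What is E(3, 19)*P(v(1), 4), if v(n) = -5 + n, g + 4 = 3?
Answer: -285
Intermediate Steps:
g = -1 (g = -4 + 3 = -1)
l(G, Q) = -10 - G
P(x, W) = -11 - W (P(x, W) = (-10 - W) - 1 = -11 - W)
E(3, 19)*P(v(1), 4) = 19*(-11 - 1*4) = 19*(-11 - 4) = 19*(-15) = -285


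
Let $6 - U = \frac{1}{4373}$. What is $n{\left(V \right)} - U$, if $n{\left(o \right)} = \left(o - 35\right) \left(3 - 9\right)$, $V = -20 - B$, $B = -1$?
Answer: $\frac{1390615}{4373} \approx 318.0$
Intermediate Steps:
$V = -19$ ($V = -20 - -1 = -20 + 1 = -19$)
$n{\left(o \right)} = 210 - 6 o$ ($n{\left(o \right)} = \left(-35 + o\right) \left(-6\right) = 210 - 6 o$)
$U = \frac{26237}{4373}$ ($U = 6 - \frac{1}{4373} = \frac{26237}{4373} \approx 5.9998$)
$n{\left(V \right)} - U = \left(210 - -114\right) - \frac{26237}{4373} = \left(210 + 114\right) - \frac{26237}{4373} = 324 - \frac{26237}{4373} = \frac{1390615}{4373}$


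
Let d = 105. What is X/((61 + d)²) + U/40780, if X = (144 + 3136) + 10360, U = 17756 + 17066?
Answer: 189474279/140466710 ≈ 1.3489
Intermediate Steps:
U = 34822
X = 13640 (X = 3280 + 10360 = 13640)
X/((61 + d)²) + U/40780 = 13640/((61 + 105)²) + 34822/40780 = 13640/(166²) + 34822*(1/40780) = 13640/27556 + 17411/20390 = 13640*(1/27556) + 17411/20390 = 3410/6889 + 17411/20390 = 189474279/140466710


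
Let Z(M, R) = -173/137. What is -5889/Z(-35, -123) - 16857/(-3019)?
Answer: 2438624328/522287 ≈ 4669.1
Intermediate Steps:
Z(M, R) = -173/137 (Z(M, R) = -173*1/137 = -173/137)
-5889/Z(-35, -123) - 16857/(-3019) = -5889/(-173/137) - 16857/(-3019) = -5889*(-137/173) - 16857*(-1/3019) = 806793/173 + 16857/3019 = 2438624328/522287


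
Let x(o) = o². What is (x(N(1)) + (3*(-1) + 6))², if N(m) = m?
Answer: 16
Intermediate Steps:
(x(N(1)) + (3*(-1) + 6))² = (1² + (3*(-1) + 6))² = (1 + (-3 + 6))² = (1 + 3)² = 4² = 16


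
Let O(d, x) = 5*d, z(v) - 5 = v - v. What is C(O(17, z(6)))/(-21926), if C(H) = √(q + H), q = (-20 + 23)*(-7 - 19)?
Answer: -√7/21926 ≈ -0.00012067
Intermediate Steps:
q = -78 (q = 3*(-26) = -78)
z(v) = 5 (z(v) = 5 + (v - v) = 5 + 0 = 5)
C(H) = √(-78 + H)
C(O(17, z(6)))/(-21926) = √(-78 + 5*17)/(-21926) = √(-78 + 85)*(-1/21926) = √7*(-1/21926) = -√7/21926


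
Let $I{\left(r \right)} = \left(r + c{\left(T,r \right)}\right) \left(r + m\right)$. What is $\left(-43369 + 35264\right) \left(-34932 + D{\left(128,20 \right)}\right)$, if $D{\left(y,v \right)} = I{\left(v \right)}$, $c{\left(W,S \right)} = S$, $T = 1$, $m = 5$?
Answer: $275018860$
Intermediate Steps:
$I{\left(r \right)} = 2 r \left(5 + r\right)$ ($I{\left(r \right)} = \left(r + r\right) \left(r + 5\right) = 2 r \left(5 + r\right)$)
$D{\left(y,v \right)} = 2 v \left(5 + v\right)$
$\left(-43369 + 35264\right) \left(-34932 + D{\left(128,20 \right)}\right) = \left(-43369 + 35264\right) \left(-34932 + 2 \cdot 20 \left(5 + 20\right)\right) = - 8105 \left(-34932 + 2 \cdot 20 \cdot 25\right) = - 8105 \left(-34932 + 1000\right) = \left(-8105\right) \left(-33932\right) = 275018860$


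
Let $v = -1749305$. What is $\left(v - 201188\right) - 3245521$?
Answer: $-5196014$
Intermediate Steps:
$\left(v - 201188\right) - 3245521 = \left(-1749305 - 201188\right) - 3245521 = -1950493 - 3245521 = -5196014$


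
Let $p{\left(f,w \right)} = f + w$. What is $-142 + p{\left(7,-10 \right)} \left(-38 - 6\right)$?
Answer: $-10$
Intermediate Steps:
$-142 + p{\left(7,-10 \right)} \left(-38 - 6\right) = -142 + \left(7 - 10\right) \left(-38 - 6\right) = -142 - 3 \left(-38 - 6\right) = -142 - -132 = -142 + 132 = -10$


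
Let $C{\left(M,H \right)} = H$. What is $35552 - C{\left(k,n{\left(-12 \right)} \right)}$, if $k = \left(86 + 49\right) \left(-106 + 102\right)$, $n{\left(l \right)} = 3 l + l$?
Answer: $35600$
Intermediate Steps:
$n{\left(l \right)} = 4 l$
$k = -540$ ($k = 135 \left(-4\right) = -540$)
$35552 - C{\left(k,n{\left(-12 \right)} \right)} = 35552 - 4 \left(-12\right) = 35552 - -48 = 35552 + 48 = 35600$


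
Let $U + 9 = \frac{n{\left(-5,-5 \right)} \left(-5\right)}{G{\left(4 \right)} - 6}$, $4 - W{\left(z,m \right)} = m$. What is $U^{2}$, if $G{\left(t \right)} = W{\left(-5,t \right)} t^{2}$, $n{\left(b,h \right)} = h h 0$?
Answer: $81$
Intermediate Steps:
$W{\left(z,m \right)} = 4 - m$
$n{\left(b,h \right)} = 0$ ($n{\left(b,h \right)} = h^{2} \cdot 0 = 0$)
$G{\left(t \right)} = t^{2} \left(4 - t\right)$ ($G{\left(t \right)} = \left(4 - t\right) t^{2} = t^{2} \left(4 - t\right)$)
$U = -9$ ($U = -9 + \frac{0 \left(-5\right)}{4^{2} \left(4 - 4\right) - 6} = -9 + \frac{0}{16 \left(4 - 4\right) - 6} = -9 + \frac{0}{16 \cdot 0 - 6} = -9 + \frac{0}{0 - 6} = -9 + \frac{0}{-6} = -9 + 0 \left(- \frac{1}{6}\right) = -9 + 0 = -9$)
$U^{2} = \left(-9\right)^{2} = 81$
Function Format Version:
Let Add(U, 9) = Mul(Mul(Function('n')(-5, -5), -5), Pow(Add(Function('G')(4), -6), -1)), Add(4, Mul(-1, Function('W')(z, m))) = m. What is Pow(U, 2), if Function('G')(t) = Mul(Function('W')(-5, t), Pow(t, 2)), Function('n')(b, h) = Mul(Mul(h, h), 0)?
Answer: 81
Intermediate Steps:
Function('W')(z, m) = Add(4, Mul(-1, m))
Function('n')(b, h) = 0 (Function('n')(b, h) = Mul(Pow(h, 2), 0) = 0)
Function('G')(t) = Mul(Pow(t, 2), Add(4, Mul(-1, t))) (Function('G')(t) = Mul(Add(4, Mul(-1, t)), Pow(t, 2)) = Mul(Pow(t, 2), Add(4, Mul(-1, t))))
U = -9 (U = Add(-9, Mul(Mul(0, -5), Pow(Add(Mul(Pow(4, 2), Add(4, Mul(-1, 4))), -6), -1))) = Add(-9, Mul(0, Pow(Add(Mul(16, Add(4, -4)), -6), -1))) = Add(-9, Mul(0, Pow(Add(Mul(16, 0), -6), -1))) = Add(-9, Mul(0, Pow(Add(0, -6), -1))) = Add(-9, Mul(0, Pow(-6, -1))) = Add(-9, Mul(0, Rational(-1, 6))) = Add(-9, 0) = -9)
Pow(U, 2) = Pow(-9, 2) = 81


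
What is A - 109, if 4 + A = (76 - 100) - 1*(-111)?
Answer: -26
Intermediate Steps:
A = 83 (A = -4 + ((76 - 100) - 1*(-111)) = -4 + (-24 + 111) = -4 + 87 = 83)
A - 109 = 83 - 109 = -26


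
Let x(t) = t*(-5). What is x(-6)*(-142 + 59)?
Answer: -2490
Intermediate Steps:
x(t) = -5*t
x(-6)*(-142 + 59) = (-5*(-6))*(-142 + 59) = 30*(-83) = -2490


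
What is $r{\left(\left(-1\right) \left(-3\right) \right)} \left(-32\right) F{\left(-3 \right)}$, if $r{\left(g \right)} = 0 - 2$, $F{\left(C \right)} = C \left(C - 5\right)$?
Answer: $1536$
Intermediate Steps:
$F{\left(C \right)} = C \left(-5 + C\right)$
$r{\left(g \right)} = -2$
$r{\left(\left(-1\right) \left(-3\right) \right)} \left(-32\right) F{\left(-3 \right)} = \left(-2\right) \left(-32\right) \left(- 3 \left(-5 - 3\right)\right) = 64 \left(\left(-3\right) \left(-8\right)\right) = 64 \cdot 24 = 1536$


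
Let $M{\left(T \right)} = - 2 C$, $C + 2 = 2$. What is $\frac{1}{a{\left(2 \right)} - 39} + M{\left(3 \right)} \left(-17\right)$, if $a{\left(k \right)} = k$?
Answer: $- \frac{1}{37} \approx -0.027027$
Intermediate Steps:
$C = 0$ ($C = -2 + 2 = 0$)
$M{\left(T \right)} = 0$ ($M{\left(T \right)} = \left(-2\right) 0 = 0$)
$\frac{1}{a{\left(2 \right)} - 39} + M{\left(3 \right)} \left(-17\right) = \frac{1}{2 - 39} + 0 \left(-17\right) = \frac{1}{2 - 39} + 0 = \frac{1}{-37} + 0 = - \frac{1}{37} + 0 = - \frac{1}{37}$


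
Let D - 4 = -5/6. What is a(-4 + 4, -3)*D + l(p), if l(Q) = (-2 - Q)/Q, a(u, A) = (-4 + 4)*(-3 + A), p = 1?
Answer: -3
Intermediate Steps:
a(u, A) = 0 (a(u, A) = 0*(-3 + A) = 0)
D = 19/6 (D = 4 - 5/6 = 4 - 5*⅙ = 4 - ⅚ = 19/6 ≈ 3.1667)
l(Q) = (-2 - Q)/Q
a(-4 + 4, -3)*D + l(p) = 0*(19/6) + (-2 - 1*1)/1 = 0 + 1*(-2 - 1) = 0 + 1*(-3) = 0 - 3 = -3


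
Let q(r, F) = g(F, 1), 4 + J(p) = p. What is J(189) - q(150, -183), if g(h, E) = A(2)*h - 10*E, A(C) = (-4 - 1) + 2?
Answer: -354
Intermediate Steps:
A(C) = -3 (A(C) = -5 + 2 = -3)
J(p) = -4 + p
g(h, E) = -10*E - 3*h (g(h, E) = -3*h - 10*E = -10*E - 3*h)
q(r, F) = -10 - 3*F (q(r, F) = -10*1 - 3*F = -10 - 3*F)
J(189) - q(150, -183) = (-4 + 189) - (-10 - 3*(-183)) = 185 - (-10 + 549) = 185 - 1*539 = 185 - 539 = -354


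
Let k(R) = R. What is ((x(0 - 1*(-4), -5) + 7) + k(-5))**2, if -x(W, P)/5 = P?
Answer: 729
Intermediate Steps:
x(W, P) = -5*P
((x(0 - 1*(-4), -5) + 7) + k(-5))**2 = ((-5*(-5) + 7) - 5)**2 = ((25 + 7) - 5)**2 = (32 - 5)**2 = 27**2 = 729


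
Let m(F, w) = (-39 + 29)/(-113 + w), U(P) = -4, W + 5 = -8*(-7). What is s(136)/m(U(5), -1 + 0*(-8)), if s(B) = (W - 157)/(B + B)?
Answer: -3021/680 ≈ -4.4426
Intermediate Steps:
W = 51 (W = -5 - 8*(-7) = -5 + 56 = 51)
s(B) = -53/B (s(B) = (51 - 157)/(B + B) = -106*1/(2*B) = -53/B)
m(F, w) = -10/(-113 + w)
s(136)/m(U(5), -1 + 0*(-8)) = (-53/136)/((-10/(-113 + (-1 + 0*(-8))))) = (-53*1/136)/((-10/(-113 + (-1 + 0)))) = -53/(136*((-10/(-113 - 1)))) = -53/(136*((-10/(-114)))) = -53/(136*((-10*(-1/114)))) = -53/(136*5/57) = -53/136*57/5 = -3021/680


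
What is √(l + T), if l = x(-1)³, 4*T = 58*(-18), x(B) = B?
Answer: I*√262 ≈ 16.186*I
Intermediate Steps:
T = -261 (T = (58*(-18))/4 = (¼)*(-1044) = -261)
l = -1 (l = (-1)³ = -1)
√(l + T) = √(-1 - 261) = √(-262) = I*√262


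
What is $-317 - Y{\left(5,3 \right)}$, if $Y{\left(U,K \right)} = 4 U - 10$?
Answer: $-327$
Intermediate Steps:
$Y{\left(U,K \right)} = -10 + 4 U$
$-317 - Y{\left(5,3 \right)} = -317 - \left(-10 + 4 \cdot 5\right) = -317 - \left(-10 + 20\right) = -317 - 10 = -327$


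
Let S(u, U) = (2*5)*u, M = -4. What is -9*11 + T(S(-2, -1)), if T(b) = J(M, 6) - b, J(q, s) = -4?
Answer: -83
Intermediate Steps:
S(u, U) = 10*u
T(b) = -4 - b
-9*11 + T(S(-2, -1)) = -9*11 + (-4 - 10*(-2)) = -99 + (-4 - 1*(-20)) = -99 + (-4 + 20) = -99 + 16 = -83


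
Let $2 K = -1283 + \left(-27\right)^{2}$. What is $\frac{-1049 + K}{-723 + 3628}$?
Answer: $- \frac{1326}{2905} \approx -0.45645$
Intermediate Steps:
$K = -277$ ($K = \frac{-1283 + \left(-27\right)^{2}}{2} = \frac{-1283 + 729}{2} = \frac{1}{2} \left(-554\right) = -277$)
$\frac{-1049 + K}{-723 + 3628} = \frac{-1049 - 277}{-723 + 3628} = - \frac{1326}{2905}$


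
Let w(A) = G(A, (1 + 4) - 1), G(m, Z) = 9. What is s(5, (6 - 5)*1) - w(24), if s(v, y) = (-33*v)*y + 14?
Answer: -160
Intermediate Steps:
s(v, y) = 14 - 33*v*y (s(v, y) = -33*v*y + 14 = 14 - 33*v*y)
w(A) = 9
s(5, (6 - 5)*1) - w(24) = (14 - 33*5*(6 - 5)*1) - 1*9 = (14 - 33*5*1*1) - 9 = (14 - 33*5*1) - 9 = (14 - 165) - 9 = -151 - 9 = -160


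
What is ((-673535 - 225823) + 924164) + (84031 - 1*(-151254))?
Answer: 260091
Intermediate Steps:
((-673535 - 225823) + 924164) + (84031 - 1*(-151254)) = (-899358 + 924164) + (84031 + 151254) = 24806 + 235285 = 260091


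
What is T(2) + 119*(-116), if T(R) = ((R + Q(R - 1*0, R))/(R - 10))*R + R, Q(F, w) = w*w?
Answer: -27607/2 ≈ -13804.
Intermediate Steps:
Q(F, w) = w**2
T(R) = R + R*(R + R**2)/(-10 + R) (T(R) = ((R + R**2)/(R - 10))*R + R = ((R + R**2)/(-10 + R))*R + R = R*(R + R**2)/(-10 + R) + R = R + R*(R + R**2)/(-10 + R))
T(2) + 119*(-116) = 2*(-10 + 2**2 + 2*2)/(-10 + 2) + 119*(-116) = 2*(-10 + 4 + 4)/(-8) - 13804 = 2*(-1/8)*(-2) - 13804 = 1/2 - 13804 = -27607/2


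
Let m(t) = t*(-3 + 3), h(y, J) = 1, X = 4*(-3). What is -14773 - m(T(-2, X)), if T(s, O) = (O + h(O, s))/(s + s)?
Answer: -14773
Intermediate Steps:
X = -12
T(s, O) = (1 + O)/(2*s) (T(s, O) = (O + 1)/(s + s) = (1 + O)/((2*s)) = (1 + O)*(1/(2*s)) = (1 + O)/(2*s))
m(t) = 0 (m(t) = t*0 = 0)
-14773 - m(T(-2, X)) = -14773 - 1*0 = -14773 + 0 = -14773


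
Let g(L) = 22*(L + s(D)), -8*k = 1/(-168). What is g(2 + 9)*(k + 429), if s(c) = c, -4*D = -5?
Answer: 44396429/384 ≈ 1.1562e+5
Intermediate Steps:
D = 5/4 (D = -¼*(-5) = 5/4 ≈ 1.2500)
k = 1/1344 (k = -⅛/(-168) = -⅛*(-1/168) = 1/1344 ≈ 0.00074405)
g(L) = 55/2 + 22*L (g(L) = 22*(L + 5/4) = 22*(5/4 + L) = 55/2 + 22*L)
g(2 + 9)*(k + 429) = (55/2 + 22*(2 + 9))*(1/1344 + 429) = (55/2 + 22*11)*(576577/1344) = (55/2 + 242)*(576577/1344) = (539/2)*(576577/1344) = 44396429/384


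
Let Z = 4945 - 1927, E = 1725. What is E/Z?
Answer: 575/1006 ≈ 0.57157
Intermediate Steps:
Z = 3018
E/Z = 1725/3018 = 1725*(1/3018) = 575/1006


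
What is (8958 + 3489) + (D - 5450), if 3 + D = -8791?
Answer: -1797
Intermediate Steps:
D = -8794 (D = -3 - 8791 = -8794)
(8958 + 3489) + (D - 5450) = (8958 + 3489) + (-8794 - 5450) = 12447 - 14244 = -1797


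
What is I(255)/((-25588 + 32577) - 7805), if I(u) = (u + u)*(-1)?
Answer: 5/8 ≈ 0.62500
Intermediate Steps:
I(u) = -2*u (I(u) = (2*u)*(-1) = -2*u)
I(255)/((-25588 + 32577) - 7805) = (-2*255)/((-25588 + 32577) - 7805) = -510/(6989 - 7805) = -510/(-816) = -510*(-1/816) = 5/8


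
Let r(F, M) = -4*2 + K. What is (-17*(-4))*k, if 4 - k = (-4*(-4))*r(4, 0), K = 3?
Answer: 5712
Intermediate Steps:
r(F, M) = -5 (r(F, M) = -4*2 + 3 = -8 + 3 = -5)
k = 84 (k = 4 - (-4*(-4))*(-5) = 4 - 16*(-5) = 4 - 1*(-80) = 4 + 80 = 84)
(-17*(-4))*k = -17*(-4)*84 = 68*84 = 5712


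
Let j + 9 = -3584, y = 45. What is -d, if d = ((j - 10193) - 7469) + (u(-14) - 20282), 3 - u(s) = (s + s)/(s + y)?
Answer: 1287526/31 ≈ 41533.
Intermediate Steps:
j = -3593 (j = -9 - 3584 = -3593)
u(s) = 3 - 2*s/(45 + s) (u(s) = 3 - (s + s)/(s + 45) = 3 - 2*s/(45 + s))
d = -1287526/31 (d = ((-3593 - 10193) - 7469) + ((135 - 14)/(45 - 14) - 20282) = (-13786 - 7469) + (121/31 - 20282) = -21255 + ((1/31)*121 - 20282) = -21255 + (121/31 - 20282) = -21255 - 628621/31 = -1287526/31 ≈ -41533.)
-d = -1*(-1287526/31) = 1287526/31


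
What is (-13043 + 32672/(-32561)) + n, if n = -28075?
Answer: -1338875870/32561 ≈ -41119.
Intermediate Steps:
(-13043 + 32672/(-32561)) + n = (-13043 + 32672/(-32561)) - 28075 = (-13043 + 32672*(-1/32561)) - 28075 = (-13043 - 32672/32561) - 28075 = -424725795/32561 - 28075 = -1338875870/32561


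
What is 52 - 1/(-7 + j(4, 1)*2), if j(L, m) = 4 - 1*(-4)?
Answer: 467/9 ≈ 51.889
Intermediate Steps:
j(L, m) = 8 (j(L, m) = 4 + 4 = 8)
52 - 1/(-7 + j(4, 1)*2) = 52 - 1/(-7 + 8*2) = 52 - 1/(-7 + 16) = 52 - 1/9 = 52 - 1*⅑ = 52 - ⅑ = 467/9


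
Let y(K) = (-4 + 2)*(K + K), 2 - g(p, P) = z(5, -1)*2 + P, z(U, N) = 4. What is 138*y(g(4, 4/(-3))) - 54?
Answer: 2522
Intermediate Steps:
g(p, P) = -6 - P (g(p, P) = 2 - (4*2 + P) = 2 - (8 + P) = 2 + (-8 - P) = -6 - P)
y(K) = -4*K
138*y(g(4, 4/(-3))) - 54 = 138*(-4*(-6 - 4/(-3))) - 54 = 138*(-4*(-6 - (-1)*4/3)) - 54 = 138*(-4*(-6 - 1*(-4/3))) - 54 = 138*(-4*(-6 + 4/3)) - 54 = 138*(-4*(-14/3)) - 54 = 138*(56/3) - 54 = 2576 - 54 = 2522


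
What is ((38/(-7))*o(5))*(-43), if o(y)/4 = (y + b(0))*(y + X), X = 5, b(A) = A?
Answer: 326800/7 ≈ 46686.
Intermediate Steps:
o(y) = 4*y*(5 + y) (o(y) = 4*((y + 0)*(y + 5)) = 4*(y*(5 + y)) = 4*y*(5 + y))
((38/(-7))*o(5))*(-43) = ((38/(-7))*(4*5*(5 + 5)))*(-43) = ((38*(-⅐))*(4*5*10))*(-43) = -38/7*200*(-43) = -7600/7*(-43) = 326800/7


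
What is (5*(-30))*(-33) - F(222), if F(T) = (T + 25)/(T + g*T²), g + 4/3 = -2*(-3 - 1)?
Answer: 1627470653/328782 ≈ 4950.0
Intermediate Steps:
g = 20/3 (g = -4/3 - 2*(-3 - 1) = -4/3 - 2*(-4) = -4/3 + 8 = 20/3 ≈ 6.6667)
F(T) = (25 + T)/(T + 20*T²/3) (F(T) = (T + 25)/(T + 20*T²/3) = (25 + T)/(T + 20*T²/3))
(5*(-30))*(-33) - F(222) = (5*(-30))*(-33) - 3*(25 + 222)/(222*(3 + 20*222)) = -150*(-33) - 3*247/(222*(3 + 4440)) = 4950 - 3*247/(222*4443) = 4950 - 1*247/328782 = 4950 - 247/328782 = 1627470653/328782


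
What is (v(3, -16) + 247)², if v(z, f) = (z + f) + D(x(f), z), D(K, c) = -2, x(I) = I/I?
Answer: 53824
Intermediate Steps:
x(I) = 1
v(z, f) = -2 + f + z (v(z, f) = (z + f) - 2 = (f + z) - 2 = -2 + f + z)
(v(3, -16) + 247)² = ((-2 - 16 + 3) + 247)² = (-15 + 247)² = 232² = 53824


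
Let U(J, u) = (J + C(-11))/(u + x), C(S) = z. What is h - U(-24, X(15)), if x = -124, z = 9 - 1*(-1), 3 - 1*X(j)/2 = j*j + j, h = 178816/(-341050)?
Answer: -27926667/50986975 ≈ -0.54772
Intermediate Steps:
h = -89408/170525 (h = 178816*(-1/341050) = -89408/170525 ≈ -0.52431)
X(j) = 6 - 2*j - 2*j² (X(j) = 6 - 2*(j*j + j) = 6 - 2*(j² + j) = 6 - 2*(j + j²) = 6 + (-2*j - 2*j²) = 6 - 2*j - 2*j²)
z = 10 (z = 9 + 1 = 10)
C(S) = 10
U(J, u) = (10 + J)/(-124 + u) (U(J, u) = (J + 10)/(u - 124) = (10 + J)/(-124 + u))
h - U(-24, X(15)) = -89408/170525 - (10 - 24)/(-124 + (6 - 2*15 - 2*15²)) = -89408/170525 - (-14)/(-124 + (6 - 30 - 2*225)) = -89408/170525 - (-14)/(-124 + (6 - 30 - 450)) = -89408/170525 - (-14)/(-124 - 474) = -89408/170525 - (-14)/(-598) = -89408/170525 - (-1)*(-14)/598 = -89408/170525 - 1*7/299 = -89408/170525 - 7/299 = -27926667/50986975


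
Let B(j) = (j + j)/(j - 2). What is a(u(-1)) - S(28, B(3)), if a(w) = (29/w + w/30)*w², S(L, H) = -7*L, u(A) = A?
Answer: 5009/30 ≈ 166.97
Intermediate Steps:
B(j) = 2*j/(-2 + j) (B(j) = (2*j)/(-2 + j) = 2*j/(-2 + j))
a(w) = w²*(29/w + w/30) (a(w) = (29/w + w*(1/30))*w² = (29/w + w/30)*w² = w²*(29/w + w/30))
a(u(-1)) - S(28, B(3)) = (1/30)*(-1)*(870 + (-1)²) - (-7)*28 = (1/30)*(-1)*(870 + 1) - 1*(-196) = (1/30)*(-1)*871 + 196 = -871/30 + 196 = 5009/30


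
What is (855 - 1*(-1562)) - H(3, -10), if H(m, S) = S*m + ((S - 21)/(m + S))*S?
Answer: 17439/7 ≈ 2491.3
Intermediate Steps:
H(m, S) = S*m + S*(-21 + S)/(S + m) (H(m, S) = S*m + ((-21 + S)/(S + m))*S = S*m + S*(-21 + S)/(S + m))
(855 - 1*(-1562)) - H(3, -10) = (855 - 1*(-1562)) - (-10)*(-21 - 10 + 3² - 10*3)/(-10 + 3) = (855 + 1562) - (-10)*(-21 - 10 + 9 - 30)/(-7) = 2417 - (-10)*(-1)*(-52)/7 = 2417 - 1*(-520/7) = 2417 + 520/7 = 17439/7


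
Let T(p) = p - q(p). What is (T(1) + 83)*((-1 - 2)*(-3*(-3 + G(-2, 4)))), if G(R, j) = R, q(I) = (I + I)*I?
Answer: -3690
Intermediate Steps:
q(I) = 2*I**2 (q(I) = (2*I)*I = 2*I**2)
T(p) = p - 2*p**2
(T(1) + 83)*((-1 - 2)*(-3*(-3 + G(-2, 4)))) = (1*(1 - 2*1) + 83)*((-1 - 2)*(-3*(-3 - 2))) = (1*(1 - 2) + 83)*(-(-9)*(-5)) = (1*(-1) + 83)*(-3*15) = (-1 + 83)*(-45) = 82*(-45) = -3690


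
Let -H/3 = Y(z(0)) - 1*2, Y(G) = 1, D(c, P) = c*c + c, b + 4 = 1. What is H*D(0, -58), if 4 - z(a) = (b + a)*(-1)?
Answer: 0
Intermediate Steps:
b = -3 (b = -4 + 1 = -3)
D(c, P) = c + c² (D(c, P) = c² + c = c + c²)
z(a) = 1 + a (z(a) = 4 - (-3 + a)*(-1) = 4 - (3 - a) = 4 + (-3 + a) = 1 + a)
H = 3 (H = -3*(1 - 1*2) = -3*(1 - 2) = -3*(-1) = 3)
H*D(0, -58) = 3*(0*(1 + 0)) = 3*(0*1) = 3*0 = 0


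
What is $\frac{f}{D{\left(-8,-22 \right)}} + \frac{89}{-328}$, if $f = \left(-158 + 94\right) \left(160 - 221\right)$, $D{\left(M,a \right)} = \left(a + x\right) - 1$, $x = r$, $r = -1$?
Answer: $- \frac{160331}{984} \approx -162.94$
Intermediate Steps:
$x = -1$
$D{\left(M,a \right)} = -2 + a$ ($D{\left(M,a \right)} = \left(a - 1\right) - 1 = \left(-1 + a\right) - 1 = -2 + a$)
$f = 3904$ ($f = \left(-64\right) \left(-61\right) = 3904$)
$\frac{f}{D{\left(-8,-22 \right)}} + \frac{89}{-328} = \frac{3904}{-2 - 22} + \frac{89}{-328} = \frac{3904}{-24} + 89 \left(- \frac{1}{328}\right) = 3904 \left(- \frac{1}{24}\right) - \frac{89}{328} = - \frac{488}{3} - \frac{89}{328} = - \frac{160331}{984}$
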